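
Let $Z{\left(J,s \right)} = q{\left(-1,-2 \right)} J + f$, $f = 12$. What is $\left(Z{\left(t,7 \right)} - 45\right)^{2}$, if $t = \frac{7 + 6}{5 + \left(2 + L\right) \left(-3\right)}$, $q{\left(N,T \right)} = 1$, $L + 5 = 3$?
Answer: $\frac{23104}{25} \approx 924.16$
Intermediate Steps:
$L = -2$ ($L = -5 + 3 = -2$)
$t = \frac{13}{5}$ ($t = \frac{7 + 6}{5 + \left(2 - 2\right) \left(-3\right)} = \frac{13}{5 + 0 \left(-3\right)} = \frac{13}{5 + 0} = \frac{13}{5} \approx 2.6$)
$Z{\left(J,s \right)} = 12 + J$ ($Z{\left(J,s \right)} = 1 J + 12 = J + 12 = 12 + J$)
$\left(Z{\left(t,7 \right)} - 45\right)^{2} = \left(\left(12 + \frac{13}{5}\right) - 45\right)^{2} = \left(\frac{73}{5} - 45\right)^{2} = \left(- \frac{152}{5}\right)^{2} = \frac{23104}{25}$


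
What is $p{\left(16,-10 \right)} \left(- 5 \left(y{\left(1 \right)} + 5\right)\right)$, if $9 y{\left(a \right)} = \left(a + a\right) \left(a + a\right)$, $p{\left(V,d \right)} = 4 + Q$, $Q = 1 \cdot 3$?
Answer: $- \frac{1715}{9} \approx -190.56$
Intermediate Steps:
$Q = 3$
$p{\left(V,d \right)} = 7$ ($p{\left(V,d \right)} = 4 + 3 = 7$)
$y{\left(a \right)} = \frac{4 a^{2}}{9}$ ($y{\left(a \right)} = \frac{\left(a + a\right) \left(a + a\right)}{9} = \frac{2 a 2 a}{9} = \frac{4 a^{2}}{9}$)
$p{\left(16,-10 \right)} \left(- 5 \left(y{\left(1 \right)} + 5\right)\right) = 7 \left(- 5 \left(\frac{4 \cdot 1^{2}}{9} + 5\right)\right) = 7 \left(- 5 \left(\frac{4}{9} \cdot 1 + 5\right)\right) = 7 \left(- 5 \left(\frac{4}{9} + 5\right)\right) = 7 \left(\left(-5\right) \frac{49}{9}\right) = 7 \left(- \frac{245}{9}\right) = - \frac{1715}{9}$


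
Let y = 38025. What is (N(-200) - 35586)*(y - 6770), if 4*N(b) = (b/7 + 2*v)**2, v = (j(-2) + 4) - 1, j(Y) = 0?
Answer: -7757816945/7 ≈ -1.1083e+9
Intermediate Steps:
v = 3 (v = (0 + 4) - 1 = 4 - 1 = 3)
N(b) = (6 + b/7)**2/4 (N(b) = (b/7 + 2*3)**2/4 = (b*(1/7) + 6)**2/4 = (b/7 + 6)**2/4 = (6 + b/7)**2/4)
(N(-200) - 35586)*(y - 6770) = ((42 - 200)**2/196 - 35586)*(38025 - 6770) = ((1/196)*(-158)**2 - 35586)*31255 = ((1/196)*24964 - 35586)*31255 = (6241/49 - 35586)*31255 = -1737473/49*31255 = -7757816945/7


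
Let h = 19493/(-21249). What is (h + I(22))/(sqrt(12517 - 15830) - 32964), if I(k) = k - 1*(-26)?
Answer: -10993043492/7696590437547 - 1000459*I*sqrt(3313)/23089771312641 ≈ -0.0014283 - 2.494e-6*I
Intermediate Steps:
I(k) = 26 + k (I(k) = k + 26 = 26 + k)
h = -19493/21249 (h = 19493*(-1/21249) = -19493/21249 ≈ -0.91736)
(h + I(22))/(sqrt(12517 - 15830) - 32964) = (-19493/21249 + (26 + 22))/(sqrt(12517 - 15830) - 32964) = (-19493/21249 + 48)/(sqrt(-3313) - 32964) = 1000459/(21249*(I*sqrt(3313) - 32964)) = 1000459/(21249*(-32964 + I*sqrt(3313)))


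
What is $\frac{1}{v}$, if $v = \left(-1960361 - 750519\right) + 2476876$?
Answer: $- \frac{1}{234004} \approx -4.2734 \cdot 10^{-6}$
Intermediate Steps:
$v = -234004$ ($v = -2710880 + 2476876 = -234004$)
$\frac{1}{v} = \frac{1}{-234004} = - \frac{1}{234004}$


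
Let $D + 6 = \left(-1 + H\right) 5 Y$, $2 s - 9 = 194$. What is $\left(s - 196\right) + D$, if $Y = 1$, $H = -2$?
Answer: $- \frac{231}{2} \approx -115.5$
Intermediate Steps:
$s = \frac{203}{2}$ ($s = \frac{9}{2} + \frac{1}{2} \cdot 194 = \frac{9}{2} + 97 = \frac{203}{2} \approx 101.5$)
$D = -21$ ($D = -6 + \left(-1 - 2\right) 5 \cdot 1 = -6 + \left(-3\right) 5 \cdot 1 = -6 - 15 = -21$)
$\left(s - 196\right) + D = \left(\frac{203}{2} - 196\right) - 21 = - \frac{189}{2} - 21 = - \frac{231}{2}$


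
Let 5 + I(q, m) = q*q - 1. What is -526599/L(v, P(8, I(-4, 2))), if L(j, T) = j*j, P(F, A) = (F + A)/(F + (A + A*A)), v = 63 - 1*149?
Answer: -526599/7396 ≈ -71.201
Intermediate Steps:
v = -86 (v = 63 - 149 = -86)
I(q, m) = -6 + q² (I(q, m) = -5 + (q*q - 1) = -5 + (q² - 1) = -5 + (-1 + q²) = -6 + q²)
P(F, A) = (A + F)/(A + F + A²) (P(F, A) = (A + F)/(F + (A + A²)) = (A + F)/(A + F + A²))
L(j, T) = j²
-526599/L(v, P(8, I(-4, 2))) = -526599/((-86)²) = -526599/7396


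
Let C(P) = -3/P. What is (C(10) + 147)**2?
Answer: 2152089/100 ≈ 21521.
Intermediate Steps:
(C(10) + 147)**2 = (-3/10 + 147)**2 = (1467/10)**2 = 2152089/100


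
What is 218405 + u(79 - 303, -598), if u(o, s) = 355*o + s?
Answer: 138287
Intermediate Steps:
u(o, s) = s + 355*o
218405 + u(79 - 303, -598) = 218405 + (-598 + 355*(79 - 303)) = 218405 + (-598 + 355*(-224)) = 218405 + (-598 - 79520) = 218405 - 80118 = 138287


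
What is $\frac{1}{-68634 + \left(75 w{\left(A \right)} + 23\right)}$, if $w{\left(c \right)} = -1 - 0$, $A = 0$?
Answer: $- \frac{1}{68686} \approx -1.4559 \cdot 10^{-5}$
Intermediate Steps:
$w{\left(c \right)} = -1$ ($w{\left(c \right)} = -1 + 0 = -1$)
$\frac{1}{-68634 + \left(75 w{\left(A \right)} + 23\right)} = \frac{1}{-68634 + \left(75 \left(-1\right) + 23\right)} = \frac{1}{-68634 + \left(-75 + 23\right)} = \frac{1}{-68634 - 52} = \frac{1}{-68686} = - \frac{1}{68686}$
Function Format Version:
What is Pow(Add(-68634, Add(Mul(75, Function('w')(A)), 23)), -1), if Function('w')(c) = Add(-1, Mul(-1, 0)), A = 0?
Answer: Rational(-1, 68686) ≈ -1.4559e-5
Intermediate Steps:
Function('w')(c) = -1 (Function('w')(c) = Add(-1, 0) = -1)
Pow(Add(-68634, Add(Mul(75, Function('w')(A)), 23)), -1) = Pow(Add(-68634, Add(Mul(75, -1), 23)), -1) = Pow(Add(-68634, Add(-75, 23)), -1) = Pow(Add(-68634, -52), -1) = Pow(-68686, -1) = Rational(-1, 68686)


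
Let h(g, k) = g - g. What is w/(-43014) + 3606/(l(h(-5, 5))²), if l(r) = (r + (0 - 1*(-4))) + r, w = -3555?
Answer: 12930447/57352 ≈ 225.46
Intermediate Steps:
h(g, k) = 0
l(r) = 4 + 2*r (l(r) = (r + (0 + 4)) + r = (r + 4) + r = (4 + r) + r = 4 + 2*r)
w/(-43014) + 3606/(l(h(-5, 5))²) = -3555/(-43014) + 3606/((4 + 2*0)²) = -3555*(-1/43014) + 3606/((4 + 0)²) = 1185/14338 + 3606/(4²) = 1185/14338 + 3606/16 = 1185/14338 + 3606*(1/16) = 1185/14338 + 1803/8 = 12930447/57352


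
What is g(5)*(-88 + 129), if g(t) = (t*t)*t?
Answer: 5125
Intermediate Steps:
g(t) = t³ (g(t) = t²*t = t³)
g(5)*(-88 + 129) = 5³*(-88 + 129) = 125*41 = 5125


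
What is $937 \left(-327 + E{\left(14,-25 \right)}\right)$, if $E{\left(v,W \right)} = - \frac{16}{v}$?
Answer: $- \frac{2152289}{7} \approx -3.0747 \cdot 10^{5}$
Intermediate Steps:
$937 \left(-327 + E{\left(14,-25 \right)}\right) = 937 \left(-327 - \frac{16}{14}\right) = 937 \left(-327 - \frac{8}{7}\right) = 937 \left(- \frac{2297}{7}\right) = - \frac{2152289}{7}$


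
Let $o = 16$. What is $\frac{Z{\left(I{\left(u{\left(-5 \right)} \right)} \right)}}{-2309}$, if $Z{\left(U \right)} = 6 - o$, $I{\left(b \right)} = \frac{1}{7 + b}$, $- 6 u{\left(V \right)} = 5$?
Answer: $\frac{10}{2309} \approx 0.0043309$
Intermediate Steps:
$u{\left(V \right)} = - \frac{5}{6}$ ($u{\left(V \right)} = \left(- \frac{1}{6}\right) 5 = - \frac{5}{6}$)
$Z{\left(U \right)} = -10$ ($Z{\left(U \right)} = 6 - 16 = -10$)
$\frac{Z{\left(I{\left(u{\left(-5 \right)} \right)} \right)}}{-2309} = - \frac{10}{-2309} = \left(-10\right) \left(- \frac{1}{2309}\right) = \frac{10}{2309}$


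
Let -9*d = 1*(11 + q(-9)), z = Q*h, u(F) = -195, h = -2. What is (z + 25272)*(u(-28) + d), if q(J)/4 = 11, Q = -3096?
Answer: -6327760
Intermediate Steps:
z = 6192 (z = -3096*(-2) = 6192)
q(J) = 44 (q(J) = 4*11 = 44)
d = -55/9 (d = -(11 + 44)/9 = -55/9 ≈ -6.1111)
(z + 25272)*(u(-28) + d) = (6192 + 25272)*(-195 - 55/9) = 31464*(-1810/9) = -6327760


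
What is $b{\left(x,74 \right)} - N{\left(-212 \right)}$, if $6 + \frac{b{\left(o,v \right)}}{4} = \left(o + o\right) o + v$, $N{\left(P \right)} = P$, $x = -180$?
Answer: $259684$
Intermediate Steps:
$b{\left(o,v \right)} = -24 + 4 v + 8 o^{2}$ ($b{\left(o,v \right)} = -24 + 4 \left(\left(o + o\right) o + v\right) = -24 + 4 \left(2 o o + v\right) = -24 + 4 \left(2 o^{2} + v\right) = -24 + 4 \left(v + 2 o^{2}\right) = -24 + \left(4 v + 8 o^{2}\right) = -24 + 4 v + 8 o^{2}$)
$b{\left(x,74 \right)} - N{\left(-212 \right)} = \left(-24 + 4 \cdot 74 + 8 \left(-180\right)^{2}\right) - -212 = \left(-24 + 296 + 8 \cdot 32400\right) + 212 = \left(-24 + 296 + 259200\right) + 212 = 259472 + 212 = 259684$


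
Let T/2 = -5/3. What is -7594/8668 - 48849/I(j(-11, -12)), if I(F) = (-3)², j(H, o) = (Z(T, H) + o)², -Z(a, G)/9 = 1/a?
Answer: -70581913/13002 ≈ -5428.5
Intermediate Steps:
T = -10/3 (T = 2*(-5/3) = -10/3 ≈ -3.3333)
Z(a, G) = -9/a
j(H, o) = (27/10 + o)² (j(H, o) = (-9/(-10/3) + o)² = (-9*(-3/10) + o)² = (27/10 + o)²)
I(F) = 9
-7594/8668 - 48849/I(j(-11, -12)) = -7594/8668 - 48849/9 = -7594*1/8668 - 48849*⅑ = -3797/4334 - 16283/3 = -70581913/13002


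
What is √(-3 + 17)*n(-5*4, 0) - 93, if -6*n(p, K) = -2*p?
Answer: -93 - 20*√14/3 ≈ -117.94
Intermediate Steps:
n(p, K) = p/3 (n(p, K) = -(-1)*p/3 = p/3)
√(-3 + 17)*n(-5*4, 0) - 93 = √(-3 + 17)*((-5*4)/3) - 93 = √14*((⅓)*(-20)) - 93 = √14*(-20/3) - 93 = -20*√14/3 - 93 = -93 - 20*√14/3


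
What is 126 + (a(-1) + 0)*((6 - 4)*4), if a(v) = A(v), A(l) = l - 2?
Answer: 102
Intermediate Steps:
A(l) = -2 + l
a(v) = -2 + v
126 + (a(-1) + 0)*((6 - 4)*4) = 126 + ((-2 - 1) + 0)*((6 - 4)*4) = 126 + (-3 + 0)*(2*4) = 126 - 3*8 = 126 - 24 = 102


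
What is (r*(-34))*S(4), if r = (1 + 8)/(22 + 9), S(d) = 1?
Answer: -306/31 ≈ -9.8710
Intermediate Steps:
r = 9/31 ≈ 0.29032
(r*(-34))*S(4) = ((9/31)*(-34))*1 = -306/31*1 = -306/31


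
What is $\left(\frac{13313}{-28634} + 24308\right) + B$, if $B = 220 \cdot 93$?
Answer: $\frac{1281873599}{28634} \approx 44768.0$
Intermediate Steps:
$B = 20460$
$\left(\frac{13313}{-28634} + 24308\right) + B = \left(\frac{13313}{-28634} + 24308\right) + 20460 = \left(13313 \left(- \frac{1}{28634}\right) + 24308\right) + 20460 = \left(- \frac{13313}{28634} + 24308\right) + 20460 = \frac{696021959}{28634} + 20460 = \frac{1281873599}{28634}$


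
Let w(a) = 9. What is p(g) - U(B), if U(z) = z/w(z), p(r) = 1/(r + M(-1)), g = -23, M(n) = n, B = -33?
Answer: 29/8 ≈ 3.6250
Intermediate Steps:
p(r) = 1/(-1 + r) (p(r) = 1/(r - 1) = 1/(-1 + r))
U(z) = z/9
p(g) - U(B) = 1/(-1 - 23) - (-33)/9 = 1/(-24) - 1*(-11/3) = -1/24 + 11/3 = 29/8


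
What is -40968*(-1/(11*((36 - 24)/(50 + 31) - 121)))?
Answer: -1106136/35893 ≈ -30.818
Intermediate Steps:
-40968*(-1/(11*((36 - 24)/(50 + 31) - 121))) = -40968*(-1/(11*(12/81 - 121))) = -40968*(-1/(11*(12*(1/81) - 121))) = -40968*(-1/(11*(4/27 - 121))) = -40968/((-3263/27*(-11))) = -40968/35893/27 = -40968*27/35893 = -1106136/35893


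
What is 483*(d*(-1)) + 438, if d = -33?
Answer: 16377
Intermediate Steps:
483*(d*(-1)) + 438 = 483*(-33*(-1)) + 438 = 483*33 + 438 = 15939 + 438 = 16377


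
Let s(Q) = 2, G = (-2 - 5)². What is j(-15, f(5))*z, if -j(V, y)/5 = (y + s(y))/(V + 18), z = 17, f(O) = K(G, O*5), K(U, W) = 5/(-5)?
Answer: -85/3 ≈ -28.333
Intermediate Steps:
G = 49 (G = (-7)² = 49)
K(U, W) = -1 (K(U, W) = 5*(-⅕) = -1)
f(O) = -1
j(V, y) = -5*(2 + y)/(18 + V) (j(V, y) = -5*(y + 2)/(V + 18) = -5*(2 + y)/(18 + V))
j(-15, f(5))*z = (5*(-2 - 1*(-1))/(18 - 15))*17 = (5*(-2 + 1)/3)*17 = (5*(⅓)*(-1))*17 = -5/3*17 = -85/3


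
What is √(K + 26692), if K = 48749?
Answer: √75441 ≈ 274.67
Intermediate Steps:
√(K + 26692) = √(48749 + 26692) = √75441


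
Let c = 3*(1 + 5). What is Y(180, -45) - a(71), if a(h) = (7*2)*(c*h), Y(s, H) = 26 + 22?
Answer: -17844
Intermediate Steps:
Y(s, H) = 48
c = 18 (c = 3*6 = 18)
a(h) = 252*h (a(h) = (7*2)*(18*h) = 14*(18*h) = 252*h)
Y(180, -45) - a(71) = 48 - 252*71 = 48 - 1*17892 = 48 - 17892 = -17844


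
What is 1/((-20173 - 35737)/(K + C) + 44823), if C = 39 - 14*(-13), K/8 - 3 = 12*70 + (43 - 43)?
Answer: 1393/62427257 ≈ 2.2314e-5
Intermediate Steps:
K = 6744 (K = 24 + 8*(12*70 + (43 - 43)) = 24 + 8*(840 + 0) = 24 + 8*840 = 24 + 6720 = 6744)
C = 221 (C = 39 + 182 = 221)
1/((-20173 - 35737)/(K + C) + 44823) = 1/((-20173 - 35737)/(6744 + 221) + 44823) = 1/(-55910/6965 + 44823) = 1/(-55910*1/6965 + 44823) = 1/(-11182/1393 + 44823) = 1/(62427257/1393) = 1393/62427257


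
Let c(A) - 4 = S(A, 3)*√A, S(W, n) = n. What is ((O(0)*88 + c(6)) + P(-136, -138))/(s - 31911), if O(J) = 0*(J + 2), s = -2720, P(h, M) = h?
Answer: 132/34631 - 3*√6/34631 ≈ 0.0035994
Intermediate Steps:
c(A) = 4 + 3*√A
O(J) = 0 (O(J) = 0*(2 + J) = 0)
((O(0)*88 + c(6)) + P(-136, -138))/(s - 31911) = ((0*88 + (4 + 3*√6)) - 136)/(-2720 - 31911) = ((0 + (4 + 3*√6)) - 136)/(-34631) = ((4 + 3*√6) - 136)*(-1/34631) = (-132 + 3*√6)*(-1/34631) = 132/34631 - 3*√6/34631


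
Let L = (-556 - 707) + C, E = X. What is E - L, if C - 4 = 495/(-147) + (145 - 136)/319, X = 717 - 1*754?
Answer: 19153276/15631 ≈ 1225.3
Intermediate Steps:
X = -37 (X = 717 - 754 = -37)
C = 10330/15631 (C = 4 + (495/(-147) + (145 - 136)/319) = 4 + (495*(-1/147) + 9*(1/319)) = 4 + (-165/49 + 9/319) = 4 - 52194/15631 = 10330/15631 ≈ 0.66087)
E = -37
L = -19731623/15631 (L = (-556 - 707) + 10330/15631 = -1263 + 10330/15631 = -19731623/15631 ≈ -1262.3)
E - L = -37 - 1*(-19731623/15631) = -37 + 19731623/15631 = 19153276/15631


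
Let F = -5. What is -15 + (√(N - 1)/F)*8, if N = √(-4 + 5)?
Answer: -15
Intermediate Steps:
N = 1 (N = √1 = 1)
-15 + (√(N - 1)/F)*8 = -15 + (√(1 - 1)/(-5))*8 = -15 + (√0*(-⅕))*8 = -15 + (0*(-⅕))*8 = -15 + 0*8 = -15 + 0 = -15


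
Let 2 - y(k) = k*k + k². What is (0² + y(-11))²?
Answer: 57600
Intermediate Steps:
y(k) = 2 - 2*k² (y(k) = 2 - (k*k + k²) = 2 - (k² + k²) = 2 - 2*k²)
(0² + y(-11))² = (0² + (2 - 2*(-11)²))² = (0 + (2 - 2*121))² = (0 + (2 - 242))² = (0 - 240)² = (-240)² = 57600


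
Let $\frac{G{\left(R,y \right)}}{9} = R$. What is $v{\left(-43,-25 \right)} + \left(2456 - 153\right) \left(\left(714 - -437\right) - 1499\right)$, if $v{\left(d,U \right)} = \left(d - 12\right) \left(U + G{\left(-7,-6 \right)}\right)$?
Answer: $-796604$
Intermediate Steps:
$G{\left(R,y \right)} = 9 R$
$v{\left(d,U \right)} = \left(-63 + U\right) \left(-12 + d\right)$ ($v{\left(d,U \right)} = \left(d - 12\right) \left(U + 9 \left(-7\right)\right) = \left(-12 + d\right) \left(U - 63\right) = \left(-12 + d\right) \left(-63 + U\right) = \left(-63 + U\right) \left(-12 + d\right)$)
$v{\left(-43,-25 \right)} + \left(2456 - 153\right) \left(\left(714 - -437\right) - 1499\right) = \left(756 - -2709 - -300 - -1075\right) + \left(2456 - 153\right) \left(\left(714 - -437\right) - 1499\right) = \left(756 + 2709 + 300 + 1075\right) + 2303 \left(\left(714 + 437\right) - 1499\right) = 4840 + 2303 \left(1151 - 1499\right) = 4840 + 2303 \left(-348\right) = 4840 - 801444 = -796604$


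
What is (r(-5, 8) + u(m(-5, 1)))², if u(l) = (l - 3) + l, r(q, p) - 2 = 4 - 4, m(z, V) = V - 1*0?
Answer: 1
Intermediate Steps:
m(z, V) = V (m(z, V) = V + 0 = V)
r(q, p) = 2 (r(q, p) = 2 + (4 - 4) = 2 + 0 = 2)
u(l) = -3 + 2*l (u(l) = (-3 + l) + l = -3 + 2*l)
(r(-5, 8) + u(m(-5, 1)))² = (2 + (-3 + 2*1))² = (2 + (-3 + 2))² = (2 - 1)² = 1² = 1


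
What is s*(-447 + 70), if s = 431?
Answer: -162487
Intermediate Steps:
s*(-447 + 70) = 431*(-447 + 70) = 431*(-377) = -162487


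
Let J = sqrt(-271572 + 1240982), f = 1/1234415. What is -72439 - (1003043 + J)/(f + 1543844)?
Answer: -138051441642080424/1905744191261 - 1234415*sqrt(969410)/1905744191261 ≈ -72440.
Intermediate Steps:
f = 1/1234415 ≈ 8.1010e-7
J = sqrt(969410) ≈ 984.59
-72439 - (1003043 + J)/(f + 1543844) = -72439 - (1003043 + sqrt(969410))/(1/1234415 + 1543844) = -72439 - (1003043 + sqrt(969410))/1905744191261/1234415 = -72439 - (1003043 + sqrt(969410))*1234415/1905744191261 = -72439 - (1238171324845/1905744191261 + 1234415*sqrt(969410)/1905744191261) = -72439 + (-1238171324845/1905744191261 - 1234415*sqrt(969410)/1905744191261) = -138051441642080424/1905744191261 - 1234415*sqrt(969410)/1905744191261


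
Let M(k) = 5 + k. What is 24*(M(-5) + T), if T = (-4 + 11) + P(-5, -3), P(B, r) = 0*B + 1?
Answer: 192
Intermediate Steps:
P(B, r) = 1 (P(B, r) = 0 + 1 = 1)
T = 8 (T = (-4 + 11) + 1 = 7 + 1 = 8)
24*(M(-5) + T) = 24*((5 - 5) + 8) = 24*(0 + 8) = 24*8 = 192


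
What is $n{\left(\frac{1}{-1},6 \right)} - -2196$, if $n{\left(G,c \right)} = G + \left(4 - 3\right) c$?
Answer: $2201$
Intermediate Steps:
$n{\left(G,c \right)} = G + c$ ($n{\left(G,c \right)} = G + 1 c = G + c$)
$n{\left(\frac{1}{-1},6 \right)} - -2196 = \left(\frac{1}{-1} + 6\right) - -2196 = \left(-1 + 6\right) + 2196 = 5 + 2196 = 2201$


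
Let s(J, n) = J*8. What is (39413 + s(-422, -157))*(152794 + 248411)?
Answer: 14458224585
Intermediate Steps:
s(J, n) = 8*J
(39413 + s(-422, -157))*(152794 + 248411) = (39413 + 8*(-422))*(152794 + 248411) = (39413 - 3376)*401205 = 36037*401205 = 14458224585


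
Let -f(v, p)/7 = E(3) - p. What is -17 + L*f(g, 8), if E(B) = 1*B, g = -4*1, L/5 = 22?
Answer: 3833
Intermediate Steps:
L = 110 (L = 5*22 = 110)
g = -4
E(B) = B
f(v, p) = -21 + 7*p (f(v, p) = -7*(3 - p) = -21 + 7*p)
-17 + L*f(g, 8) = -17 + 110*(-21 + 7*8) = -17 + 110*(-21 + 56) = -17 + 110*35 = -17 + 3850 = 3833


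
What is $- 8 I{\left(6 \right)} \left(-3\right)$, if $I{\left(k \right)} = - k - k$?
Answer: $-288$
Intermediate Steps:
$I{\left(k \right)} = - 2 k$
$- 8 I{\left(6 \right)} \left(-3\right) = - 8 \left(\left(-2\right) 6\right) \left(-3\right) = \left(-8\right) \left(-12\right) \left(-3\right) = 96 \left(-3\right) = -288$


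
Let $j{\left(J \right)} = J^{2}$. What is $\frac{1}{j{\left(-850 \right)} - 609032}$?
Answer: $\frac{1}{113468} \approx 8.8131 \cdot 10^{-6}$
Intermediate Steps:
$\frac{1}{j{\left(-850 \right)} - 609032} = \frac{1}{\left(-850\right)^{2} - 609032} = \frac{1}{722500 - 609032} = \frac{1}{113468}$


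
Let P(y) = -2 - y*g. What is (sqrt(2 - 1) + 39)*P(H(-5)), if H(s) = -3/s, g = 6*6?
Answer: -944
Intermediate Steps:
g = 36
P(y) = -2 - 36*y (P(y) = -2 - y*36 = -2 - 36*y)
(sqrt(2 - 1) + 39)*P(H(-5)) = (sqrt(2 - 1) + 39)*(-2 - (-108)/(-5)) = (sqrt(1) + 39)*(-2 - (-108)*(-1)/5) = (1 + 39)*(-2 - 36*3/5) = 40*(-2 - 108/5) = 40*(-118/5) = -944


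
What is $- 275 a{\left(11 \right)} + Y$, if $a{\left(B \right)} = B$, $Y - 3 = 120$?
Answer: $-2902$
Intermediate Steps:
$Y = 123$ ($Y = 3 + 120 = 123$)
$- 275 a{\left(11 \right)} + Y = \left(-275\right) 11 + 123 = -3025 + 123 = -2902$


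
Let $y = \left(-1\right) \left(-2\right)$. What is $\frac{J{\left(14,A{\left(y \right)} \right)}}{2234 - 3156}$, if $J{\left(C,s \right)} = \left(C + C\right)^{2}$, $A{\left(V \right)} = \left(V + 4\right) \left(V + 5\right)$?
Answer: $- \frac{392}{461} \approx -0.85033$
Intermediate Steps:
$y = 2$
$A{\left(V \right)} = \left(4 + V\right) \left(5 + V\right)$
$J{\left(C,s \right)} = 4 C^{2}$ ($J{\left(C,s \right)} = \left(2 C\right)^{2} = 4 C^{2}$)
$\frac{J{\left(14,A{\left(y \right)} \right)}}{2234 - 3156} = \frac{4 \cdot 14^{2}}{2234 - 3156} = \frac{4 \cdot 196}{-922} = 784 \left(- \frac{1}{922}\right) = - \frac{392}{461}$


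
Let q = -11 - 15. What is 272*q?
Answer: -7072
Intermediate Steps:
q = -26
272*q = 272*(-26) = -7072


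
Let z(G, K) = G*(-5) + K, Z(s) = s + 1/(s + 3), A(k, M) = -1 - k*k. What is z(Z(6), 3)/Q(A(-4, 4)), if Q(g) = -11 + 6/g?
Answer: 4216/1737 ≈ 2.4272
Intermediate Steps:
A(k, M) = -1 - k²
Z(s) = s + 1/(3 + s)
z(G, K) = K - 5*G (z(G, K) = -5*G + K = K - 5*G)
z(Z(6), 3)/Q(A(-4, 4)) = (3 - 5*(1 + 6² + 3*6)/(3 + 6))/(-11 + 6/(-1 - 1*(-4)²)) = (3 - 5*(1 + 36 + 18)/9)/(-11 + 6/(-1 - 1*16)) = (3 - 5*55/9)/(-11 + 6/(-1 - 16)) = (3 - 5*55/9)/(-11 + 6/(-17)) = (3 - 275/9)/(-11 + 6*(-1/17)) = -248/(9*(-11 - 6/17)) = -248/(9*(-193/17)) = -248/9*(-17/193) = 4216/1737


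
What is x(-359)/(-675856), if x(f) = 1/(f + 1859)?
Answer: -1/1013784000 ≈ -9.8640e-10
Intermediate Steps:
x(f) = 1/(1859 + f)
x(-359)/(-675856) = 1/((1859 - 359)*(-675856)) = -1/675856/1500 = (1/1500)*(-1/675856) = -1/1013784000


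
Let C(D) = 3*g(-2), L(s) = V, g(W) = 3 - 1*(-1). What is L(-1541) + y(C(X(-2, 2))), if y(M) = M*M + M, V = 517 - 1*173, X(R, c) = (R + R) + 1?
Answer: 500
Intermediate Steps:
X(R, c) = 1 + 2*R (X(R, c) = 2*R + 1 = 1 + 2*R)
V = 344 (V = 517 - 173 = 344)
g(W) = 4 (g(W) = 3 + 1 = 4)
L(s) = 344
C(D) = 12 (C(D) = 3*4 = 12)
y(M) = M + M² (y(M) = M² + M = M + M²)
L(-1541) + y(C(X(-2, 2))) = 344 + 12*(1 + 12) = 344 + 12*13 = 344 + 156 = 500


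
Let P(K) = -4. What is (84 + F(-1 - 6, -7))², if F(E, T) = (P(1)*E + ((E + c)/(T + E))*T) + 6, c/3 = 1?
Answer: 13456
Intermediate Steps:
c = 3 (c = 3*1 = 3)
F(E, T) = 6 - 4*E + T*(3 + E)/(E + T) (F(E, T) = (-4*E + ((E + 3)/(T + E))*T) + 6 = (-4*E + ((3 + E)/(E + T))*T) + 6 = (-4*E + T*(3 + E)/(E + T)) + 6 = 6 - 4*E + T*(3 + E)/(E + T))
(84 + F(-1 - 6, -7))² = (84 + (-4*(-1 - 6)² + 6*(-1 - 6) + 9*(-7) - 3*(-1 - 6)*(-7))/((-1 - 6) - 7))² = (84 + (-4*(-7)² + 6*(-7) - 63 - 3*(-7)*(-7))/(-7 - 7))² = (84 + (-4*49 - 42 - 63 - 147)/(-14))² = (84 - (-196 - 42 - 63 - 147)/14)² = (84 - 1/14*(-448))² = (84 + 32)² = 116² = 13456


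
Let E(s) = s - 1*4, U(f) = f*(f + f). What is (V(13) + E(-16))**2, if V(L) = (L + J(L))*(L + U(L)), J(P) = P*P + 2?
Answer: 4168510096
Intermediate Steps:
J(P) = 2 + P**2 (J(P) = P**2 + 2 = 2 + P**2)
U(f) = 2*f**2 (U(f) = f*(2*f) = 2*f**2)
E(s) = -4 + s (E(s) = s - 4 = -4 + s)
V(L) = (L + 2*L**2)*(2 + L + L**2) (V(L) = (L + (2 + L**2))*(L + 2*L**2) = (2 + L + L**2)*(L + 2*L**2) = (L + 2*L**2)*(2 + L + L**2))
(V(13) + E(-16))**2 = (13*(2 + 2*13**3 + 3*13**2 + 5*13) + (-4 - 16))**2 = (13*(2 + 2*2197 + 3*169 + 65) - 20)**2 = (13*(2 + 4394 + 507 + 65) - 20)**2 = (13*4968 - 20)**2 = (64584 - 20)**2 = 64564**2 = 4168510096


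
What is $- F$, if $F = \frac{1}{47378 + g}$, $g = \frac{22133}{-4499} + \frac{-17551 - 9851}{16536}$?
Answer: $- \frac{12399244}{587369836751} \approx -2.111 \cdot 10^{-5}$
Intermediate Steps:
$g = - \frac{81545481}{12399244}$ ($g = 22133 \left(- \frac{1}{4499}\right) - \frac{4567}{2756} = - \frac{22133}{4499} - \frac{4567}{2756} = - \frac{81545481}{12399244} \approx -6.5767$)
$F = \frac{12399244}{587369836751}$ ($F = \frac{1}{47378 - \frac{81545481}{12399244}} = \frac{1}{\frac{587369836751}{12399244}} = \frac{12399244}{587369836751} \approx 2.111 \cdot 10^{-5}$)
$- F = \left(-1\right) \frac{12399244}{587369836751} = - \frac{12399244}{587369836751}$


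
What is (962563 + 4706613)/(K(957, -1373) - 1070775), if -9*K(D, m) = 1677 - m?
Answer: -51022584/9640025 ≈ -5.2928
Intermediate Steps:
K(D, m) = -559/3 + m/9 (K(D, m) = -(1677 - m)/9 = -559/3 + m/9)
(962563 + 4706613)/(K(957, -1373) - 1070775) = (962563 + 4706613)/((-559/3 + (1/9)*(-1373)) - 1070775) = 5669176/((-559/3 - 1373/9) - 1070775) = 5669176/(-3050/9 - 1070775) = 5669176/(-9640025/9) = 5669176*(-9/9640025) = -51022584/9640025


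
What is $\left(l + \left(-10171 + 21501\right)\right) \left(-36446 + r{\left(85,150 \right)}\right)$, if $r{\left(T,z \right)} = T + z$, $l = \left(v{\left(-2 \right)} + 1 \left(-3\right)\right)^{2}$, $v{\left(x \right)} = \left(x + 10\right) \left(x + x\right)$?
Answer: $-454629105$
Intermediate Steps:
$v{\left(x \right)} = 2 x \left(10 + x\right)$ ($v{\left(x \right)} = \left(10 + x\right) 2 x = 2 x \left(10 + x\right)$)
$l = 1225$ ($l = \left(2 \left(-2\right) \left(10 - 2\right) + 1 \left(-3\right)\right)^{2} = \left(2 \left(-2\right) 8 - 3\right)^{2} = \left(-32 - 3\right)^{2} = \left(-35\right)^{2} = 1225$)
$\left(l + \left(-10171 + 21501\right)\right) \left(-36446 + r{\left(85,150 \right)}\right) = \left(1225 + \left(-10171 + 21501\right)\right) \left(-36446 + \left(85 + 150\right)\right) = \left(1225 + 11330\right) \left(-36446 + 235\right) = 12555 \left(-36211\right) = -454629105$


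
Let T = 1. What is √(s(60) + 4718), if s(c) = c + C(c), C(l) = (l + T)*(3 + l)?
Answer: √8621 ≈ 92.849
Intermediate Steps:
C(l) = (1 + l)*(3 + l) (C(l) = (l + 1)*(3 + l) = (1 + l)*(3 + l))
s(c) = 3 + c² + 5*c (s(c) = c + (3 + c² + 4*c) = 3 + c² + 5*c)
√(s(60) + 4718) = √((3 + 60² + 5*60) + 4718) = √((3 + 3600 + 300) + 4718) = √(3903 + 4718) = √8621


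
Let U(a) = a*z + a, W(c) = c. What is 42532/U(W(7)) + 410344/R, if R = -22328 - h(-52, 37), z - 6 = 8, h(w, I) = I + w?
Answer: 129418628/334695 ≈ 386.68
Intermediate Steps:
z = 14 (z = 6 + 8 = 14)
R = -22313 (R = -22328 - (37 - 52) = -22328 - 1*(-15) = -22328 + 15 = -22313)
U(a) = 15*a (U(a) = a*14 + a = 14*a + a = 15*a)
42532/U(W(7)) + 410344/R = 42532/((15*7)) + 410344/(-22313) = 42532/105 + 410344*(-1/22313) = 42532*(1/105) - 410344/22313 = 6076/15 - 410344/22313 = 129418628/334695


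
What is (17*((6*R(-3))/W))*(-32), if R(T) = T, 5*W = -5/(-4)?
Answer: 39168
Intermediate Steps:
W = ¼ (W = (-5/(-4))/5 = (-5*(-¼))/5 = (⅕)*(5/4) = ¼ ≈ 0.25000)
(17*((6*R(-3))/W))*(-32) = (17*((6*(-3))/(¼)))*(-32) = (17*(-18*4))*(-32) = (17*(-72))*(-32) = -1224*(-32) = 39168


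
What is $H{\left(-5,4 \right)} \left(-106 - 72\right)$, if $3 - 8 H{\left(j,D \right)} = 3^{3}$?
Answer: $534$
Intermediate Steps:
$H{\left(j,D \right)} = -3$ ($H{\left(j,D \right)} = \frac{3}{8} - \frac{3^{3}}{8} = \frac{3}{8} - \frac{27}{8} = -3$)
$H{\left(-5,4 \right)} \left(-106 - 72\right) = - 3 \left(-106 - 72\right) = \left(-3\right) \left(-178\right) = 534$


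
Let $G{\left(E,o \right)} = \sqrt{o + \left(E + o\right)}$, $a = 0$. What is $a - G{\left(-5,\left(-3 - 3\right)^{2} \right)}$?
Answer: $- \sqrt{67} \approx -8.1853$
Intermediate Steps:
$G{\left(E,o \right)} = \sqrt{E + 2 o}$
$a - G{\left(-5,\left(-3 - 3\right)^{2} \right)} = 0 - \sqrt{-5 + 2 \left(-3 - 3\right)^{2}} = 0 - \sqrt{-5 + 2 \left(-6\right)^{2}} = 0 - \sqrt{-5 + 2 \cdot 36} = 0 - \sqrt{-5 + 72} = 0 - \sqrt{67} = - \sqrt{67}$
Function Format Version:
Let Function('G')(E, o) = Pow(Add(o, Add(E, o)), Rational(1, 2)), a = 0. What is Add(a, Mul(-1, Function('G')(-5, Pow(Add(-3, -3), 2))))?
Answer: Mul(-1, Pow(67, Rational(1, 2))) ≈ -8.1853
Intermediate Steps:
Function('G')(E, o) = Pow(Add(E, Mul(2, o)), Rational(1, 2))
Add(a, Mul(-1, Function('G')(-5, Pow(Add(-3, -3), 2)))) = Add(0, Mul(-1, Pow(Add(-5, Mul(2, Pow(Add(-3, -3), 2))), Rational(1, 2)))) = Add(0, Mul(-1, Pow(Add(-5, Mul(2, Pow(-6, 2))), Rational(1, 2)))) = Add(0, Mul(-1, Pow(Add(-5, Mul(2, 36)), Rational(1, 2)))) = Add(0, Mul(-1, Pow(Add(-5, 72), Rational(1, 2)))) = Add(0, Mul(-1, Pow(67, Rational(1, 2)))) = Mul(-1, Pow(67, Rational(1, 2)))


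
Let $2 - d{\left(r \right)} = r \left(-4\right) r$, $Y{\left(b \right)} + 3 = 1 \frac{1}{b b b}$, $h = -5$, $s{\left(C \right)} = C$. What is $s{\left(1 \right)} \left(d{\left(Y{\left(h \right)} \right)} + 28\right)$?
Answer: $\frac{1034254}{15625} \approx 66.192$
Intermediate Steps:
$Y{\left(b \right)} = -3 + \frac{1}{b^{3}}$ ($Y{\left(b \right)} = -3 + 1 \frac{1}{b b b} = -3 + 1 \frac{1}{b^{2} b} = -3 + 1 \frac{1}{b^{3}} = -3 + \frac{1}{b^{3}}$)
$d{\left(r \right)} = 2 + 4 r^{2}$ ($d{\left(r \right)} = 2 - r \left(-4\right) r = 2 - - 4 r r = 2 - - 4 r^{2} = 2 + 4 r^{2}$)
$s{\left(1 \right)} \left(d{\left(Y{\left(h \right)} \right)} + 28\right) = 1 \left(\left(2 + 4 \left(-3 + \frac{1}{-125}\right)^{2}\right) + 28\right) = 1 \left(\left(2 + 4 \left(-3 - \frac{1}{125}\right)^{2}\right) + 28\right) = 1 \left(\left(2 + 4 \left(- \frac{376}{125}\right)^{2}\right) + 28\right) = 1 \left(\left(2 + 4 \cdot \frac{141376}{15625}\right) + 28\right) = 1 \left(\left(2 + \frac{565504}{15625}\right) + 28\right) = 1 \left(\frac{596754}{15625} + 28\right) = 1 \cdot \frac{1034254}{15625} = \frac{1034254}{15625}$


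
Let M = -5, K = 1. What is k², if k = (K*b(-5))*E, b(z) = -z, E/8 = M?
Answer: 40000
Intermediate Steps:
E = -40 (E = 8*(-5) = -40)
k = -200 (k = (1*(-1*(-5)))*(-40) = (1*5)*(-40) = 5*(-40) = -200)
k² = (-200)² = 40000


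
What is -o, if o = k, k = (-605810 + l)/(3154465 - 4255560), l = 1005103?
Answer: 399293/1101095 ≈ 0.36263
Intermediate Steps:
k = -399293/1101095 (k = (-605810 + 1005103)/(3154465 - 4255560) = 399293/(-1101095) = 399293*(-1/1101095) = -399293/1101095 ≈ -0.36263)
o = -399293/1101095 ≈ -0.36263
-o = -1*(-399293/1101095) = 399293/1101095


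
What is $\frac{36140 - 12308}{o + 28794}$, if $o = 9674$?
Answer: $\frac{5958}{9617} \approx 0.61953$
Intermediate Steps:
$\frac{36140 - 12308}{o + 28794} = \frac{36140 - 12308}{9674 + 28794} = \frac{23832}{38468} = 23832 \cdot \frac{1}{38468} = \frac{5958}{9617}$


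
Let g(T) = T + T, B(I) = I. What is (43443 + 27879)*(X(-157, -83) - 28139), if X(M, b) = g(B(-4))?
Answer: -2007500334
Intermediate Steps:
g(T) = 2*T
X(M, b) = -8 (X(M, b) = 2*(-4) = -8)
(43443 + 27879)*(X(-157, -83) - 28139) = (43443 + 27879)*(-8 - 28139) = 71322*(-28147) = -2007500334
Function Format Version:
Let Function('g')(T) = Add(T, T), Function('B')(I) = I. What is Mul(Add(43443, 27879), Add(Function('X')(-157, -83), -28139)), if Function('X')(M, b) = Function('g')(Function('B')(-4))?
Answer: -2007500334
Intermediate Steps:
Function('g')(T) = Mul(2, T)
Function('X')(M, b) = -8 (Function('X')(M, b) = Mul(2, -4) = -8)
Mul(Add(43443, 27879), Add(Function('X')(-157, -83), -28139)) = Mul(Add(43443, 27879), Add(-8, -28139)) = Mul(71322, -28147) = -2007500334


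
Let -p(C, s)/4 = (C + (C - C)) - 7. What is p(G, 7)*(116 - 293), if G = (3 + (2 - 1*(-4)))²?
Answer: 52392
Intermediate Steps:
G = 81 (G = (3 + (2 + 4))² = (3 + 6)² = 9² = 81)
p(C, s) = 28 - 4*C (p(C, s) = -4*((C + (C - C)) - 7) = -4*((C + 0) - 7) = -4*(C - 7) = -4*(-7 + C) = 28 - 4*C)
p(G, 7)*(116 - 293) = (28 - 4*81)*(116 - 293) = (28 - 324)*(-177) = -296*(-177) = 52392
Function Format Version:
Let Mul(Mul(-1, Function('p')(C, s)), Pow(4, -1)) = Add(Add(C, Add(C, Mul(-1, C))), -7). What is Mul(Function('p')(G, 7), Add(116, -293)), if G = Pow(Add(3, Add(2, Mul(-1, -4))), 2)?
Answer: 52392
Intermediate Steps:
G = 81 (G = Pow(Add(3, Add(2, 4)), 2) = Pow(Add(3, 6), 2) = Pow(9, 2) = 81)
Function('p')(C, s) = Add(28, Mul(-4, C)) (Function('p')(C, s) = Mul(-4, Add(Add(C, Add(C, Mul(-1, C))), -7)) = Mul(-4, Add(Add(C, 0), -7)) = Mul(-4, Add(C, -7)) = Mul(-4, Add(-7, C)) = Add(28, Mul(-4, C)))
Mul(Function('p')(G, 7), Add(116, -293)) = Mul(Add(28, Mul(-4, 81)), Add(116, -293)) = Mul(Add(28, -324), -177) = Mul(-296, -177) = 52392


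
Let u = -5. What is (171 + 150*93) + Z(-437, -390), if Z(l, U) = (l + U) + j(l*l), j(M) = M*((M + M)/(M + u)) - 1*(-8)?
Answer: 37739260525/95482 ≈ 3.9525e+5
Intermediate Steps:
j(M) = 8 + 2*M²/(-5 + M) (j(M) = M*((M + M)/(M - 5)) - 1*(-8) = M*((2*M)/(-5 + M)) + 8 = M*(2*M/(-5 + M)) + 8 = 2*M²/(-5 + M) + 8 = 8 + 2*M²/(-5 + M))
Z(l, U) = U + l + 2*(-20 + l⁴ + 4*l²)/(-5 + l²) (Z(l, U) = (l + U) + 2*(-20 + (l*l)² + 4*(l*l))/(-5 + l*l) = (U + l) + 2*(-20 + (l²)² + 4*l²)/(-5 + l²) = (U + l) + 2*(-20 + l⁴ + 4*l²)/(-5 + l²) = U + l + 2*(-20 + l⁴ + 4*l²)/(-5 + l²))
(171 + 150*93) + Z(-437, -390) = (171 + 150*93) + (-40 + 2*(-437)⁴ + 8*(-437)² + (-5 + (-437)²)*(-390 - 437))/(-5 + (-437)²) = (171 + 13950) + (-40 + 2*36469158961 + 8*190969 + (-5 + 190969)*(-827))/(-5 + 190969) = 14121 + (-40 + 72938317922 + 1527752 + 190964*(-827))/190964 = 14121 + (-40 + 72938317922 + 1527752 - 157927228)/190964 = 14121 + (1/190964)*72781918406 = 14121 + 36390959203/95482 = 37739260525/95482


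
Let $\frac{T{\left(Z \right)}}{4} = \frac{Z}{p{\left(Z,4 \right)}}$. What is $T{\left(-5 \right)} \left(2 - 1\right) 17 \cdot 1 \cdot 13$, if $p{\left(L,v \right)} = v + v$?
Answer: $- \frac{1105}{2} \approx -552.5$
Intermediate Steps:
$p{\left(L,v \right)} = 2 v$
$T{\left(Z \right)} = \frac{Z}{2}$ ($T{\left(Z \right)} = 4 \frac{Z}{2 \cdot 4} = 4 \frac{Z}{8} = \frac{Z}{2}$)
$T{\left(-5 \right)} \left(2 - 1\right) 17 \cdot 1 \cdot 13 = \frac{1}{2} \left(-5\right) \left(2 - 1\right) 17 \cdot 1 \cdot 13 = \left(- \frac{5}{2}\right) 1 \cdot 17 \cdot 13 = \left(- \frac{5}{2}\right) 221 = - \frac{1105}{2}$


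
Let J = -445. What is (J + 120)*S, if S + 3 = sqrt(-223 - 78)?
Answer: 975 - 325*I*sqrt(301) ≈ 975.0 - 5638.5*I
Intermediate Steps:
S = -3 + I*sqrt(301) (S = -3 + sqrt(-223 - 78) = -3 + sqrt(-301) = -3 + I*sqrt(301) ≈ -3.0 + 17.349*I)
(J + 120)*S = (-445 + 120)*(-3 + I*sqrt(301)) = -325*(-3 + I*sqrt(301)) = 975 - 325*I*sqrt(301)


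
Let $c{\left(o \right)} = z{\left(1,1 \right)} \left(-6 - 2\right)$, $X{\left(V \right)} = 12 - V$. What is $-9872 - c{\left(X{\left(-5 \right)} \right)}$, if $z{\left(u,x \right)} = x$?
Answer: $-9864$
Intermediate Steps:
$c{\left(o \right)} = -8$ ($c{\left(o \right)} = 1 \left(-6 - 2\right) = 1 \left(-8\right) = -8$)
$-9872 - c{\left(X{\left(-5 \right)} \right)} = -9872 - -8 = -9872 + 8 = -9864$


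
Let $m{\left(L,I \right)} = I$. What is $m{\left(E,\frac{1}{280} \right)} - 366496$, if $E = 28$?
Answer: $- \frac{102618879}{280} \approx -3.665 \cdot 10^{5}$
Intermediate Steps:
$m{\left(E,\frac{1}{280} \right)} - 366496 = \frac{1}{280} - 366496 = - \frac{102618879}{280}$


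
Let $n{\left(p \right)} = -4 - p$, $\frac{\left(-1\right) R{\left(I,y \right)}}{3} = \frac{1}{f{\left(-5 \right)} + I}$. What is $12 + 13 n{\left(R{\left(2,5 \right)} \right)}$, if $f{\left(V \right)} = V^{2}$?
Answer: $- \frac{347}{9} \approx -38.556$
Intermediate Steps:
$R{\left(I,y \right)} = - \frac{3}{25 + I}$ ($R{\left(I,y \right)} = - \frac{3}{\left(-5\right)^{2} + I} = - \frac{3}{25 + I}$)
$12 + 13 n{\left(R{\left(2,5 \right)} \right)} = 12 + 13 \left(-4 - - \frac{3}{25 + 2}\right) = 12 + 13 \left(-4 - - \frac{3}{27}\right) = 12 + 13 \left(-4 - \left(-3\right) \frac{1}{27}\right) = 12 + 13 \left(-4 - - \frac{1}{9}\right) = 12 + 13 \left(-4 + \frac{1}{9}\right) = 12 + 13 \left(- \frac{35}{9}\right) = 12 - \frac{455}{9} = - \frac{347}{9}$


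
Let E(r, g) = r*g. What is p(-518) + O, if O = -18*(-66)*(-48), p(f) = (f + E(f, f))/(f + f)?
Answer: -114565/2 ≈ -57283.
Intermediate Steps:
E(r, g) = g*r
p(f) = (f + f**2)/(2*f) (p(f) = (f + f*f)/(f + f) = (f + f**2)/((2*f)) = (f + f**2)*(1/(2*f)) = (f + f**2)/(2*f))
O = -57024 (O = 1188*(-48) = -57024)
p(-518) + O = (1/2 + (1/2)*(-518)) - 57024 = (1/2 - 259) - 57024 = -517/2 - 57024 = -114565/2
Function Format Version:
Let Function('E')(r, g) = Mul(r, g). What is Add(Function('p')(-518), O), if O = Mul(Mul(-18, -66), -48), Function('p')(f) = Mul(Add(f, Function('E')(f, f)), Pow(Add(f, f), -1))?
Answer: Rational(-114565, 2) ≈ -57283.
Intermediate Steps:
Function('E')(r, g) = Mul(g, r)
Function('p')(f) = Mul(Rational(1, 2), Pow(f, -1), Add(f, Pow(f, 2))) (Function('p')(f) = Mul(Add(f, Mul(f, f)), Pow(Add(f, f), -1)) = Mul(Add(f, Pow(f, 2)), Pow(Mul(2, f), -1)) = Mul(Add(f, Pow(f, 2)), Mul(Rational(1, 2), Pow(f, -1))) = Mul(Rational(1, 2), Pow(f, -1), Add(f, Pow(f, 2))))
O = -57024 (O = Mul(1188, -48) = -57024)
Add(Function('p')(-518), O) = Add(Add(Rational(1, 2), Mul(Rational(1, 2), -518)), -57024) = Add(Add(Rational(1, 2), -259), -57024) = Add(Rational(-517, 2), -57024) = Rational(-114565, 2)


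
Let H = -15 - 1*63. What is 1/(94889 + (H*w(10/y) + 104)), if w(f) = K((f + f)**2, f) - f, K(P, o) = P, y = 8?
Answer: 1/94603 ≈ 1.0570e-5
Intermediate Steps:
H = -78 (H = -15 - 63 = -78)
w(f) = -f + 4*f**2 (w(f) = (f + f)**2 - f = (2*f)**2 - f = 4*f**2 - f = -f + 4*f**2)
1/(94889 + (H*w(10/y) + 104)) = 1/(94889 + (-78*10/8*(-1 + 4*(10/8)) + 104)) = 1/(94889 + (-78*10*(1/8)*(-1 + 4*(10*(1/8))) + 104)) = 1/(94889 + (-195*(-1 + 4*(5/4))/2 + 104)) = 1/(94889 + (-195*(-1 + 5)/2 + 104)) = 1/(94889 + (-195*4/2 + 104)) = 1/(94889 + (-78*5 + 104)) = 1/(94889 + (-390 + 104)) = 1/(94889 - 286) = 1/94603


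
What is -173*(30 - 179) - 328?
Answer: 25449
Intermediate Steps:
-173*(30 - 179) - 328 = -173*(-149) - 328 = 25777 - 328 = 25449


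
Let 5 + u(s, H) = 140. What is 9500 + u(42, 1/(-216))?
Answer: 9635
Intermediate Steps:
u(s, H) = 135 (u(s, H) = -5 + 140 = 135)
9500 + u(42, 1/(-216)) = 9500 + 135 = 9635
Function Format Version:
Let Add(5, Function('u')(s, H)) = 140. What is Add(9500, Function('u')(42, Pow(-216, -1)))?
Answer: 9635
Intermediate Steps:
Function('u')(s, H) = 135 (Function('u')(s, H) = Add(-5, 140) = 135)
Add(9500, Function('u')(42, Pow(-216, -1))) = Add(9500, 135) = 9635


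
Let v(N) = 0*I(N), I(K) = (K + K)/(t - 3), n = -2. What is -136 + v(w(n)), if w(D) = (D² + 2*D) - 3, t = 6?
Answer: -136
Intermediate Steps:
w(D) = -3 + D² + 2*D
I(K) = 2*K/3 (I(K) = (K + K)/(6 - 3) = (2*K)/3 = (2*K)*(⅓) = 2*K/3)
v(N) = 0 (v(N) = 0*(2*N/3) = 0)
-136 + v(w(n)) = -136 + 0 = -136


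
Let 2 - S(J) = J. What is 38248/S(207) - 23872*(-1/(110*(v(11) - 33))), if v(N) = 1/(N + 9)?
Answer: -287047272/1486045 ≈ -193.16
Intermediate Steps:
S(J) = 2 - J
v(N) = 1/(9 + N)
38248/S(207) - 23872*(-1/(110*(v(11) - 33))) = 38248/(2 - 1*207) - 23872*(-1/(110*(1/(9 + 11) - 33))) = 38248/(2 - 207) - 23872*(-1/(110*(1/20 - 33))) = 38248/(-205) - 23872*(-1/(110*(1/20 - 33))) = 38248*(-1/205) - 23872/((-659/20*(-110))) = -38248/205 - 23872/7249/2 = -38248/205 - 23872*2/7249 = -38248/205 - 47744/7249 = -287047272/1486045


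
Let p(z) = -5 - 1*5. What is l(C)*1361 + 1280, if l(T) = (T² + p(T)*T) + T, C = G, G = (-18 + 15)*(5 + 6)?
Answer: 1887626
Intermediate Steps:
p(z) = -10 (p(z) = -5 - 5 = -10)
G = -33 (G = -3*11 = -33)
C = -33
l(T) = T² - 9*T (l(T) = (T² - 10*T) + T = T² - 9*T)
l(C)*1361 + 1280 = -33*(-9 - 33)*1361 + 1280 = -33*(-42)*1361 + 1280 = 1386*1361 + 1280 = 1886346 + 1280 = 1887626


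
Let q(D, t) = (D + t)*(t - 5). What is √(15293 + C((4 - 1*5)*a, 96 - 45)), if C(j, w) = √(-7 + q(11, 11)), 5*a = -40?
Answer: √(15293 + 5*√5) ≈ 123.71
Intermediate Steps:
q(D, t) = (-5 + t)*(D + t) (q(D, t) = (D + t)*(-5 + t) = (-5 + t)*(D + t))
a = -8 (a = (⅕)*(-40) = -8)
C(j, w) = 5*√5 (C(j, w) = √(-7 + (11² - 5*11 - 5*11 + 11*11)) = √(-7 + (121 - 55 - 55 + 121)) = √(-7 + 132) = √125 = 5*√5)
√(15293 + C((4 - 1*5)*a, 96 - 45)) = √(15293 + 5*√5)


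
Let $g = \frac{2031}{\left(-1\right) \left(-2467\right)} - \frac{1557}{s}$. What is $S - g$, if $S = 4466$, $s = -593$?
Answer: $\frac{6528404344}{1462931} \approx 4462.5$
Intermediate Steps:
$g = \frac{5045502}{1462931}$ ($g = \frac{2031}{\left(-1\right) \left(-2467\right)} - \frac{1557}{-593} = \frac{2031}{2467} - - \frac{1557}{593} = 2031 \cdot \frac{1}{2467} + \frac{1557}{593} = \frac{2031}{2467} + \frac{1557}{593} = \frac{5045502}{1462931} \approx 3.4489$)
$S - g = 4466 - \frac{5045502}{1462931} = \frac{6528404344}{1462931}$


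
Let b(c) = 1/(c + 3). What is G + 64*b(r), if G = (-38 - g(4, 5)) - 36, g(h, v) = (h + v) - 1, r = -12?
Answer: -802/9 ≈ -89.111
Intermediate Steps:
g(h, v) = -1 + h + v
b(c) = 1/(3 + c)
G = -82 (G = (-38 - (-1 + 4 + 5)) - 36 = (-38 - 1*8) - 36 = (-38 - 8) - 36 = -46 - 36 = -82)
G + 64*b(r) = -82 + 64/(3 - 12) = -82 + 64/(-9) = -82 + 64*(-⅑) = -82 - 64/9 = -802/9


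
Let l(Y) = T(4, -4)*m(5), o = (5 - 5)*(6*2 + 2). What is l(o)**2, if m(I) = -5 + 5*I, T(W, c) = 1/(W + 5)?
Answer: 400/81 ≈ 4.9383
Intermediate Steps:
T(W, c) = 1/(5 + W)
o = 0 (o = 0*(12 + 2) = 0*14 = 0)
l(Y) = 20/9 (l(Y) = (-5 + 5*5)/(5 + 4) = (-5 + 25)/9 = (1/9)*20 = 20/9)
l(o)**2 = (20/9)**2 = 400/81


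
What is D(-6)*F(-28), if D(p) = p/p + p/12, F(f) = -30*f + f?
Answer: 406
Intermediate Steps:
F(f) = -29*f
D(p) = 1 + p/12 (D(p) = 1 + p*(1/12) = 1 + p/12)
D(-6)*F(-28) = (1 + (1/12)*(-6))*(-29*(-28)) = (1 - ½)*812 = (½)*812 = 406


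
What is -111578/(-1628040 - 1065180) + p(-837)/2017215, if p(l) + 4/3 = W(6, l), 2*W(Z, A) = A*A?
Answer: 11684664454/54328037823 ≈ 0.21508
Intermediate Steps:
W(Z, A) = A²/2 (W(Z, A) = (A*A)/2 = A²/2)
p(l) = -4/3 + l²/2
-111578/(-1628040 - 1065180) + p(-837)/2017215 = -111578/(-1628040 - 1065180) + (-4/3 + (½)*(-837)²)/2017215 = -111578/(-2693220) + (-4/3 + (½)*700569)*(1/2017215) = -111578*(-1/2693220) + (-4/3 + 700569/2)*(1/2017215) = 55789/1346610 + (2101699/6)*(1/2017215) = 55789/1346610 + 2101699/12103290 = 11684664454/54328037823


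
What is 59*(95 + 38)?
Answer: 7847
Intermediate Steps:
59*(95 + 38) = 59*133 = 7847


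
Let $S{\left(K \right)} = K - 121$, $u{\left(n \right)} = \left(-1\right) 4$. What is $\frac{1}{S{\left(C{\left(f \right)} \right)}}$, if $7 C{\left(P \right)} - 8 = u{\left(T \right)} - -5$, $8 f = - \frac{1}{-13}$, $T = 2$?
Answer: $- \frac{7}{838} \approx -0.0083532$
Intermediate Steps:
$u{\left(n \right)} = -4$
$f = \frac{1}{104}$ ($f = \frac{\left(-1\right) 1 \frac{1}{-13}}{8} = \frac{\left(-1\right) 1 \left(- \frac{1}{13}\right)}{8} = \frac{\left(-1\right) \left(- \frac{1}{13}\right)}{8} = \frac{1}{8} \cdot \frac{1}{13} = \frac{1}{104} \approx 0.0096154$)
$C{\left(P \right)} = \frac{9}{7}$ ($C{\left(P \right)} = \frac{8}{7} + \frac{-4 - -5}{7} = \frac{8}{7} + \frac{-4 + 5}{7} = \frac{8}{7} + \frac{1}{7} \cdot 1 = \frac{8}{7} + \frac{1}{7} = \frac{9}{7}$)
$S{\left(K \right)} = -121 + K$
$\frac{1}{S{\left(C{\left(f \right)} \right)}} = \frac{1}{-121 + \frac{9}{7}} = \frac{1}{- \frac{838}{7}} = - \frac{7}{838}$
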